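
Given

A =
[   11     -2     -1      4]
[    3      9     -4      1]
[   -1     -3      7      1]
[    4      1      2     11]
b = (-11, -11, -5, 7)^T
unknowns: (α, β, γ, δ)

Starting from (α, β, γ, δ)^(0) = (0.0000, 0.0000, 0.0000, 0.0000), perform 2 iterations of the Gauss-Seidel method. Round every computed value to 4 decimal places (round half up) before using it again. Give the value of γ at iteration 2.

Iteration 1:
  α = (-11 - (-2)·0.0000 - (-1)·0.0000 - (4)·0.0000) / (11) = -1.0000
  β = (-11 - (3)·-1.0000 - (-4)·0.0000 - (1)·0.0000) / (9) = -0.8889
  γ = (-5 - (-1)·-1.0000 - (-3)·-0.8889 - (1)·0.0000) / (7) = -1.2381
  δ = (7 - (4)·-1.0000 - (1)·-0.8889 - (2)·-1.2381) / (11) = 1.3059
Iteration 2:
  α = (-11 - (-2)·-0.8889 - (-1)·-1.2381 - (4)·1.3059) / (11) = -1.7490
  β = (-11 - (3)·-1.7490 - (-4)·-1.2381 - (1)·1.3059) / (9) = -1.3346
  γ = (-5 - (-1)·-1.7490 - (-3)·-1.3346 - (1)·1.3059) / (7) = -1.7227
  δ = (7 - (4)·-1.7490 - (1)·-1.3346 - (2)·-1.7227) / (11) = 1.7069

-1.7227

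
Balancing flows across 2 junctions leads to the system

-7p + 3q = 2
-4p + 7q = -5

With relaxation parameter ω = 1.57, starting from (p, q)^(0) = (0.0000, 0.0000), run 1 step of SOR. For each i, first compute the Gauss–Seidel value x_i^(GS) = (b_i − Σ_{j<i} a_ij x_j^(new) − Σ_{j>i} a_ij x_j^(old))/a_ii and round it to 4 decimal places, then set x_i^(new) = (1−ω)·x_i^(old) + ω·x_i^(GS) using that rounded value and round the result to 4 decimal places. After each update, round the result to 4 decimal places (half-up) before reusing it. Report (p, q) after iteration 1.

Iteration 1:
  p: GS value = (2 - (3)·0.0000) / (-7) = -0.2857;  p ← (1−ω)·0.0000 + ω·-0.2857 = -0.4485
  q: GS value = (-5 - (-4)·-0.4485) / (7) = -0.9706;  q ← (1−ω)·0.0000 + ω·-0.9706 = -1.5238

(-0.4485, -1.5238)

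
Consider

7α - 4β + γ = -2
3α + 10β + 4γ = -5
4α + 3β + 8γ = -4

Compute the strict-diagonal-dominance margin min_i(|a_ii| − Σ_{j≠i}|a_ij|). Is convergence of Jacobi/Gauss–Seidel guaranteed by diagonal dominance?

row 1: |7| − (4+1) = 2
row 2: |10| − (3+4) = 3
row 3: |8| − (4+3) = 1
minimum over rows = 1 → strictly diagonally dominant (convergence guaranteed)

1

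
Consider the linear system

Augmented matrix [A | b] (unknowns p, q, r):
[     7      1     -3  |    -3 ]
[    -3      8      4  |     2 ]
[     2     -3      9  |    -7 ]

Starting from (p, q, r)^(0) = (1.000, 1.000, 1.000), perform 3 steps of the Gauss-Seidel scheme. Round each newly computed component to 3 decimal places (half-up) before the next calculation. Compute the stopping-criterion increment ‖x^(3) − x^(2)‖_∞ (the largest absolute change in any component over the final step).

0.162

Iteration 1:
  p = (-3 - (1)·1.000 - (-3)·1.000) / (7) = -0.143
  q = (2 - (-3)·-0.143 - (4)·1.000) / (8) = -0.304
  r = (-7 - (2)·-0.143 - (-3)·-0.304) / (9) = -0.847
Iteration 2:
  p = (-3 - (1)·-0.304 - (-3)·-0.847) / (7) = -0.748
  q = (2 - (-3)·-0.748 - (4)·-0.847) / (8) = 0.393
  r = (-7 - (2)·-0.748 - (-3)·0.393) / (9) = -0.481
Iteration 3:
  p = (-3 - (1)·0.393 - (-3)·-0.481) / (7) = -0.691
  q = (2 - (-3)·-0.691 - (4)·-0.481) / (8) = 0.231
  r = (-7 - (2)·-0.691 - (-3)·0.231) / (9) = -0.547
Change: (0.057, -0.162, -0.066) → max |·| = 0.162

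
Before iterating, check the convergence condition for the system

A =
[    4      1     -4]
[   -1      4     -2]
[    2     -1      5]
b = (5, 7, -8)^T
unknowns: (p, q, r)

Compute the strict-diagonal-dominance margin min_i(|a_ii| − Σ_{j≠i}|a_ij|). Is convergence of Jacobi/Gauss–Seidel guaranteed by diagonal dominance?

-1

row 1: |4| − (1+4) = -1
row 2: |4| − (1+2) = 1
row 3: |5| − (2+1) = 2
minimum over rows = -1 → not strictly diagonally dominant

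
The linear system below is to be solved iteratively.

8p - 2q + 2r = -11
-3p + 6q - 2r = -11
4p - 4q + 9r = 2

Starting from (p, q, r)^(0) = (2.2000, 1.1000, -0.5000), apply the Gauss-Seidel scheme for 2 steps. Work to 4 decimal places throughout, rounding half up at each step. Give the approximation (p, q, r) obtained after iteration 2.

(-1.8844, -2.9255, -0.2405)

Iteration 1:
  p = (-11 - (-2)·1.1000 - (2)·-0.5000) / (8) = -0.9750
  q = (-11 - (-3)·-0.9750 - (-2)·-0.5000) / (6) = -2.4875
  r = (2 - (4)·-0.9750 - (-4)·-2.4875) / (9) = -0.4500
Iteration 2:
  p = (-11 - (-2)·-2.4875 - (2)·-0.4500) / (8) = -1.8844
  q = (-11 - (-3)·-1.8844 - (-2)·-0.4500) / (6) = -2.9255
  r = (2 - (4)·-1.8844 - (-4)·-2.9255) / (9) = -0.2405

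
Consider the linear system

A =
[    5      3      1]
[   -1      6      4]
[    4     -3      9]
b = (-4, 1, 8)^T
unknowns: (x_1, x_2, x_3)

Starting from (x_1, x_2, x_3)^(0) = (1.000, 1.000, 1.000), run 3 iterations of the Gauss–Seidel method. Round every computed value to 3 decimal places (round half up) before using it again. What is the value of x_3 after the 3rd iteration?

Iteration 1:
  x_1 = (-4 - (3)·1.000 - (1)·1.000) / (5) = -1.600
  x_2 = (1 - (-1)·-1.600 - (4)·1.000) / (6) = -0.767
  x_3 = (8 - (4)·-1.600 - (-3)·-0.767) / (9) = 1.344
Iteration 2:
  x_1 = (-4 - (3)·-0.767 - (1)·1.344) / (5) = -0.609
  x_2 = (1 - (-1)·-0.609 - (4)·1.344) / (6) = -0.831
  x_3 = (8 - (4)·-0.609 - (-3)·-0.831) / (9) = 0.883
Iteration 3:
  x_1 = (-4 - (3)·-0.831 - (1)·0.883) / (5) = -0.478
  x_2 = (1 - (-1)·-0.478 - (4)·0.883) / (6) = -0.502
  x_3 = (8 - (4)·-0.478 - (-3)·-0.502) / (9) = 0.934

0.934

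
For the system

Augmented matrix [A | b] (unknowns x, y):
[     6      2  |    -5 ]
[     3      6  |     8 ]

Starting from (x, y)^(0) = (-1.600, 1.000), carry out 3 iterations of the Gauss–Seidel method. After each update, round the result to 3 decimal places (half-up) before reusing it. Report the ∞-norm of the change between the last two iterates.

0.051

Iteration 1:
  x = (-5 - (2)·1.000) / (6) = -1.167
  y = (8 - (3)·-1.167) / (6) = 1.917
Iteration 2:
  x = (-5 - (2)·1.917) / (6) = -1.472
  y = (8 - (3)·-1.472) / (6) = 2.069
Iteration 3:
  x = (-5 - (2)·2.069) / (6) = -1.523
  y = (8 - (3)·-1.523) / (6) = 2.095
Change: (-0.051, 0.026) → max |·| = 0.051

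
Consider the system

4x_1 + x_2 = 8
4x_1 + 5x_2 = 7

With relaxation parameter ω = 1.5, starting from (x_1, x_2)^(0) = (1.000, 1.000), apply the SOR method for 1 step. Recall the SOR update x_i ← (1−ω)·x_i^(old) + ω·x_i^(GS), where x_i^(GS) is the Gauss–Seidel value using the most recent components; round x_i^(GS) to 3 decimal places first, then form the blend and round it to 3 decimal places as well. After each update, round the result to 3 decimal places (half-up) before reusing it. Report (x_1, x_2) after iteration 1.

(2.125, -0.950)

Iteration 1:
  x_1: GS value = (8 - (1)·1.000) / (4) = 1.750;  x_1 ← (1−ω)·1.000 + ω·1.750 = 2.125
  x_2: GS value = (7 - (4)·2.125) / (5) = -0.300;  x_2 ← (1−ω)·1.000 + ω·-0.300 = -0.950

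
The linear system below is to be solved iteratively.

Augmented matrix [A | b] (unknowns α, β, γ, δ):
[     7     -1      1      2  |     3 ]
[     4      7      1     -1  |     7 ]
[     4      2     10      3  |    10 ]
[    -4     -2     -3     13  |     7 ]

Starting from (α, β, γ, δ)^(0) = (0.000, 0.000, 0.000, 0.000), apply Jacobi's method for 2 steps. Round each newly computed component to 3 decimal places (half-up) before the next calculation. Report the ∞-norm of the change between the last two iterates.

0.533

Iteration 1:
  α = (3 - (-1)·0.000 - (1)·0.000 - (2)·0.000) / (7) = 0.429
  β = (7 - (4)·0.000 - (1)·0.000 - (-1)·0.000) / (7) = 1.000
  γ = (10 - (4)·0.000 - (2)·0.000 - (3)·0.000) / (10) = 1.000
  δ = (7 - (-4)·0.000 - (-2)·0.000 - (-3)·0.000) / (13) = 0.538
Iteration 2:
  α = (3 - (-1)·1.000 - (1)·1.000 - (2)·0.538) / (7) = 0.275
  β = (7 - (4)·0.429 - (1)·1.000 - (-1)·0.538) / (7) = 0.689
  γ = (10 - (4)·0.429 - (2)·1.000 - (3)·0.538) / (10) = 0.467
  δ = (7 - (-4)·0.429 - (-2)·1.000 - (-3)·1.000) / (13) = 1.055
Change: (-0.154, -0.311, -0.533, 0.517) → max |·| = 0.533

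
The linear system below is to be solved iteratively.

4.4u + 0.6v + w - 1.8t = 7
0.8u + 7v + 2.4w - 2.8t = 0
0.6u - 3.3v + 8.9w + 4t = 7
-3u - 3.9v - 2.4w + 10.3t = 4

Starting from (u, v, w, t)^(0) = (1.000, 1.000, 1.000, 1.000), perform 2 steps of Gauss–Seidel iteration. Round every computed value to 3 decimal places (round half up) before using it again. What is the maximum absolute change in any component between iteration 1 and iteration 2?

0.283

Iteration 1:
  u = (7 - (0.6)·1.000 - (1)·1.000 - (-1.8)·1.000) / (4.4) = 1.636
  v = (0 - (0.8)·1.636 - (2.4)·1.000 - (-2.8)·1.000) / (7) = -0.130
  w = (7 - (0.6)·1.636 - (-3.3)·-0.130 - (4)·1.000) / (8.9) = 0.179
  t = (4 - (-3)·1.636 - (-3.9)·-0.130 - (-2.4)·0.179) / (10.3) = 0.857
Iteration 2:
  u = (7 - (0.6)·-0.130 - (1)·0.179 - (-1.8)·0.857) / (4.4) = 1.919
  v = (0 - (0.8)·1.919 - (2.4)·0.179 - (-2.8)·0.857) / (7) = 0.062
  w = (7 - (0.6)·1.919 - (-3.3)·0.062 - (4)·0.857) / (8.9) = 0.295
  t = (4 - (-3)·1.919 - (-3.9)·0.062 - (-2.4)·0.295) / (10.3) = 1.039
Change: (0.283, 0.192, 0.116, 0.182) → max |·| = 0.283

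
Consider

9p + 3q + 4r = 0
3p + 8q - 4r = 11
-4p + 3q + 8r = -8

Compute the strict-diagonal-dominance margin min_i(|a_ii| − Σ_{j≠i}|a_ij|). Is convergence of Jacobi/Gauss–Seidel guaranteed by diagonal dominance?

row 1: |9| − (3+4) = 2
row 2: |8| − (3+4) = 1
row 3: |8| − (4+3) = 1
minimum over rows = 1 → strictly diagonally dominant (convergence guaranteed)

1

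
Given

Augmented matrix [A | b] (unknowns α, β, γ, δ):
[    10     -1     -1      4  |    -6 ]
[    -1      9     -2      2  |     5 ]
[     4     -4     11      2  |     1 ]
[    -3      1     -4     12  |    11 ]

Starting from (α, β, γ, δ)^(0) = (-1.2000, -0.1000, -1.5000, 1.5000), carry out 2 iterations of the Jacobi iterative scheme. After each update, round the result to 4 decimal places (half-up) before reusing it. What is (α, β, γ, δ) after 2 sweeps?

(-0.6526, 0.4252, 0.4739, 0.6698)

Iteration 1:
  α = (-6 - (-1)·-0.1000 - (-1)·-1.5000 - (4)·1.5000) / (10) = -1.3600
  β = (5 - (-1)·-1.2000 - (-2)·-1.5000 - (2)·1.5000) / (9) = -0.2444
  γ = (1 - (4)·-1.2000 - (-4)·-0.1000 - (2)·1.5000) / (11) = 0.2182
  δ = (11 - (-3)·-1.2000 - (1)·-0.1000 - (-4)·-1.5000) / (12) = 0.1250
Iteration 2:
  α = (-6 - (-1)·-0.2444 - (-1)·0.2182 - (4)·0.1250) / (10) = -0.6526
  β = (5 - (-1)·-1.3600 - (-2)·0.2182 - (2)·0.1250) / (9) = 0.4252
  γ = (1 - (4)·-1.3600 - (-4)·-0.2444 - (2)·0.1250) / (11) = 0.4739
  δ = (11 - (-3)·-1.3600 - (1)·-0.2444 - (-4)·0.2182) / (12) = 0.6698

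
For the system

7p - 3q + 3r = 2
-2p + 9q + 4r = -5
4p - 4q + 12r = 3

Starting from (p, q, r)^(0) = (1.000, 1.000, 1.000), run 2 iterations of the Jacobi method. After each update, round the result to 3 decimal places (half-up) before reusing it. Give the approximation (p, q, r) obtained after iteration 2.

(-0.155, -0.603, -0.105)

Iteration 1:
  p = (2 - (-3)·1.000 - (3)·1.000) / (7) = 0.286
  q = (-5 - (-2)·1.000 - (4)·1.000) / (9) = -0.778
  r = (3 - (4)·1.000 - (-4)·1.000) / (12) = 0.250
Iteration 2:
  p = (2 - (-3)·-0.778 - (3)·0.250) / (7) = -0.155
  q = (-5 - (-2)·0.286 - (4)·0.250) / (9) = -0.603
  r = (3 - (4)·0.286 - (-4)·-0.778) / (12) = -0.105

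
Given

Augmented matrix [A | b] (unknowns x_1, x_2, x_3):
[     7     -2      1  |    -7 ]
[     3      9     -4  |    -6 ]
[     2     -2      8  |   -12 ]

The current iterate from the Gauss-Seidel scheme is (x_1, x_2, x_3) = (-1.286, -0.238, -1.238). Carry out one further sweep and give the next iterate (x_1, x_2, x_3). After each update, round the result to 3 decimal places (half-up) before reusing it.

(-0.891, -0.920, -1.507)

One sweep:
  x_1 = (-7 - (-2)·-0.238 - (1)·-1.238) / (7) = -0.891
  x_2 = (-6 - (3)·-0.891 - (-4)·-1.238) / (9) = -0.920
  x_3 = (-12 - (2)·-0.891 - (-2)·-0.920) / (8) = -1.507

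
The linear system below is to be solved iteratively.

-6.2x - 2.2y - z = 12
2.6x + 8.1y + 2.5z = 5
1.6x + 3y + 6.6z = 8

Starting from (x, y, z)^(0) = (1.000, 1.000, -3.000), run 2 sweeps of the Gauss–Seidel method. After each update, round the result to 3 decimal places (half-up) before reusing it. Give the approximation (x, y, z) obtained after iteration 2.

Iteration 1:
  x = (12 - (-2.2)·1.000 - (-1)·-3.000) / (-6.2) = -1.806
  y = (5 - (2.6)·-1.806 - (2.5)·-3.000) / (8.1) = 2.123
  z = (8 - (1.6)·-1.806 - (3)·2.123) / (6.6) = 0.685
Iteration 2:
  x = (12 - (-2.2)·2.123 - (-1)·0.685) / (-6.2) = -2.799
  y = (5 - (2.6)·-2.799 - (2.5)·0.685) / (8.1) = 1.304
  z = (8 - (1.6)·-2.799 - (3)·1.304) / (6.6) = 1.298

(-2.799, 1.304, 1.298)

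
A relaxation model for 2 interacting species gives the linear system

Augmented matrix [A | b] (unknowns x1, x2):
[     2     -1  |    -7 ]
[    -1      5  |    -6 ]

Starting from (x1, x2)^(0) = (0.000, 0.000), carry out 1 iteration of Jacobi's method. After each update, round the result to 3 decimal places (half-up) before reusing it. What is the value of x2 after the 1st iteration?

-1.200

Iteration 1:
  x1 = (-7 - (-1)·0.000) / (2) = -3.500
  x2 = (-6 - (-1)·0.000) / (5) = -1.200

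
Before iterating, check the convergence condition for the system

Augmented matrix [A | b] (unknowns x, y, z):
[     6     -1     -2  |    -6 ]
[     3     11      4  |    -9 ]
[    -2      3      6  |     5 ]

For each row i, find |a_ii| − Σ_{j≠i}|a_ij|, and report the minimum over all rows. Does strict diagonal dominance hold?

row 1: |6| − (1+2) = 3
row 2: |11| − (3+4) = 4
row 3: |6| − (2+3) = 1
minimum over rows = 1 → strictly diagonally dominant (convergence guaranteed)

1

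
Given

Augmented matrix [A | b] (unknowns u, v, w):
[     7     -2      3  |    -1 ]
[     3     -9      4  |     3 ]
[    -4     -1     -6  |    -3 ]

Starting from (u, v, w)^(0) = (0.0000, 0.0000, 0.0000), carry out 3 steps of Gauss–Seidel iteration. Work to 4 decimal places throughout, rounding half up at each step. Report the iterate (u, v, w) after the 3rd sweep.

(-0.5878, -0.1326, 0.9140)

Iteration 1:
  u = (-1 - (-2)·0.0000 - (3)·0.0000) / (7) = -0.1429
  v = (3 - (3)·-0.1429 - (4)·0.0000) / (-9) = -0.3810
  w = (-3 - (-4)·-0.1429 - (-1)·-0.3810) / (-6) = 0.6588
Iteration 2:
  u = (-1 - (-2)·-0.3810 - (3)·0.6588) / (7) = -0.5341
  v = (3 - (3)·-0.5341 - (4)·0.6588) / (-9) = -0.2186
  w = (-3 - (-4)·-0.5341 - (-1)·-0.2186) / (-6) = 0.8925
Iteration 3:
  u = (-1 - (-2)·-0.2186 - (3)·0.8925) / (7) = -0.5878
  v = (3 - (3)·-0.5878 - (4)·0.8925) / (-9) = -0.1326
  w = (-3 - (-4)·-0.5878 - (-1)·-0.1326) / (-6) = 0.9140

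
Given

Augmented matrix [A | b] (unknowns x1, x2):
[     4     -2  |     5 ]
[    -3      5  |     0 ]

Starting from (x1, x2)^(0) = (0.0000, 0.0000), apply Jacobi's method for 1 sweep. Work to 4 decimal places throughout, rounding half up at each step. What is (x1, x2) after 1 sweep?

Iteration 1:
  x1 = (5 - (-2)·0.0000) / (4) = 1.2500
  x2 = (0 - (-3)·0.0000) / (5) = 0.0000

(1.2500, 0.0000)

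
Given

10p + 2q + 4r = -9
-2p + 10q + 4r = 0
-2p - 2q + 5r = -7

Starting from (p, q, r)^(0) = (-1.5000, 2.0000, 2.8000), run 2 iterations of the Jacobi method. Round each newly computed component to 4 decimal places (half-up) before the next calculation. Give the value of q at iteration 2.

-0.0040

Iteration 1:
  p = (-9 - (2)·2.0000 - (4)·2.8000) / (10) = -2.4200
  q = (0 - (-2)·-1.5000 - (4)·2.8000) / (10) = -1.4200
  r = (-7 - (-2)·-1.5000 - (-2)·2.0000) / (5) = -1.2000
Iteration 2:
  p = (-9 - (2)·-1.4200 - (4)·-1.2000) / (10) = -0.1360
  q = (0 - (-2)·-2.4200 - (4)·-1.2000) / (10) = -0.0040
  r = (-7 - (-2)·-2.4200 - (-2)·-1.4200) / (5) = -2.9360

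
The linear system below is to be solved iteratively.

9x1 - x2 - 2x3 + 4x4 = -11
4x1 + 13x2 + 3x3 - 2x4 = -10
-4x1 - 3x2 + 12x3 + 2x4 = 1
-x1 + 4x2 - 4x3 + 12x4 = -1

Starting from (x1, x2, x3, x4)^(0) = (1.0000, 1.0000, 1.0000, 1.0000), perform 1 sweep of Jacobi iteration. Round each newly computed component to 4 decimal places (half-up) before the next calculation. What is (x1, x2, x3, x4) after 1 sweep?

(-1.3333, -1.1538, 0.5000, 0.0000)

Iteration 1:
  x1 = (-11 - (-1)·1.0000 - (-2)·1.0000 - (4)·1.0000) / (9) = -1.3333
  x2 = (-10 - (4)·1.0000 - (3)·1.0000 - (-2)·1.0000) / (13) = -1.1538
  x3 = (1 - (-4)·1.0000 - (-3)·1.0000 - (2)·1.0000) / (12) = 0.5000
  x4 = (-1 - (-1)·1.0000 - (4)·1.0000 - (-4)·1.0000) / (12) = 0.0000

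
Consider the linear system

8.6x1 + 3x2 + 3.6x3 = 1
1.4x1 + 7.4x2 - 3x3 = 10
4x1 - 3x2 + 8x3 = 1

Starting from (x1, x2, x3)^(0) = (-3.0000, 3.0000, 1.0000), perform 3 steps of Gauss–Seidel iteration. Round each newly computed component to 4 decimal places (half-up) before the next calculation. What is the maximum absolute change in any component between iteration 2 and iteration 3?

0.0792

Iteration 1:
  x1 = (1 - (3)·3.0000 - (3.6)·1.0000) / (8.6) = -1.3488
  x2 = (10 - (1.4)·-1.3488 - (-3)·1.0000) / (7.4) = 2.0119
  x3 = (1 - (4)·-1.3488 - (-3)·2.0119) / (8) = 1.5539
Iteration 2:
  x1 = (1 - (3)·2.0119 - (3.6)·1.5539) / (8.6) = -1.2360
  x2 = (10 - (1.4)·-1.2360 - (-3)·1.5539) / (7.4) = 2.2151
  x3 = (1 - (4)·-1.2360 - (-3)·2.2151) / (8) = 1.5737
Iteration 3:
  x1 = (1 - (3)·2.2151 - (3.6)·1.5737) / (8.6) = -1.3152
  x2 = (10 - (1.4)·-1.3152 - (-3)·1.5737) / (7.4) = 2.2382
  x3 = (1 - (4)·-1.3152 - (-3)·2.2382) / (8) = 1.6219
Change: (-0.0792, 0.0231, 0.0482) → max |·| = 0.0792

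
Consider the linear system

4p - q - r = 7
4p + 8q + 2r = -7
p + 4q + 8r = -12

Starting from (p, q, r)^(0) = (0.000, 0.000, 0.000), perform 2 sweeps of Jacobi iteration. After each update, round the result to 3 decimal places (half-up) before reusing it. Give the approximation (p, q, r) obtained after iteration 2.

(1.156, -1.375, -1.281)

Iteration 1:
  p = (7 - (-1)·0.000 - (-1)·0.000) / (4) = 1.750
  q = (-7 - (4)·0.000 - (2)·0.000) / (8) = -0.875
  r = (-12 - (1)·0.000 - (4)·0.000) / (8) = -1.500
Iteration 2:
  p = (7 - (-1)·-0.875 - (-1)·-1.500) / (4) = 1.156
  q = (-7 - (4)·1.750 - (2)·-1.500) / (8) = -1.375
  r = (-12 - (1)·1.750 - (4)·-0.875) / (8) = -1.281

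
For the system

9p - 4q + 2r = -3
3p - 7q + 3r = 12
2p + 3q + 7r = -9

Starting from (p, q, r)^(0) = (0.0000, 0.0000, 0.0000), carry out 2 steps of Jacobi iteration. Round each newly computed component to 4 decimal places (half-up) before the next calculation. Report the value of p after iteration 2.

Iteration 1:
  p = (-3 - (-4)·0.0000 - (2)·0.0000) / (9) = -0.3333
  q = (12 - (3)·0.0000 - (3)·0.0000) / (-7) = -1.7143
  r = (-9 - (2)·0.0000 - (3)·0.0000) / (7) = -1.2857
Iteration 2:
  p = (-3 - (-4)·-1.7143 - (2)·-1.2857) / (9) = -0.8095
  q = (12 - (3)·-0.3333 - (3)·-1.2857) / (-7) = -2.4081
  r = (-9 - (2)·-0.3333 - (3)·-1.7143) / (7) = -0.4558

-0.8095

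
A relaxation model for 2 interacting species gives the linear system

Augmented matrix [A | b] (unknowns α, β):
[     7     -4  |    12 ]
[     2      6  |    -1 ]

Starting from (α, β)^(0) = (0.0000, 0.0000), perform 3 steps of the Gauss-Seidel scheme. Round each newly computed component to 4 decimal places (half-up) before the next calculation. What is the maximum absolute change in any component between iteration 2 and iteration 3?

0.0804

Iteration 1:
  α = (12 - (-4)·0.0000) / (7) = 1.7143
  β = (-1 - (2)·1.7143) / (6) = -0.7381
Iteration 2:
  α = (12 - (-4)·-0.7381) / (7) = 1.2925
  β = (-1 - (2)·1.2925) / (6) = -0.5975
Iteration 3:
  α = (12 - (-4)·-0.5975) / (7) = 1.3729
  β = (-1 - (2)·1.3729) / (6) = -0.6243
Change: (0.0804, -0.0268) → max |·| = 0.0804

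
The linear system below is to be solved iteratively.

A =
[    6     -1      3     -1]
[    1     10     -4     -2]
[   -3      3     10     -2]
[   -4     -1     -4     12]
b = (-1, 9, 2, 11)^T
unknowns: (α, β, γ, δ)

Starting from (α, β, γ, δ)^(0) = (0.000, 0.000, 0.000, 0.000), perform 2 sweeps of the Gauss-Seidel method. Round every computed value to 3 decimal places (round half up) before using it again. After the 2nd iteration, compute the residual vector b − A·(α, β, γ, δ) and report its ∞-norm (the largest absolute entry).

1.480

Iteration 1:
  α = (-1 - (-1)·0.000 - (3)·0.000 - (-1)·0.000) / (6) = -0.167
  β = (9 - (1)·-0.167 - (-4)·0.000 - (-2)·0.000) / (10) = 0.917
  γ = (2 - (-3)·-0.167 - (3)·0.917 - (-2)·0.000) / (10) = -0.125
  δ = (11 - (-4)·-0.167 - (-1)·0.917 - (-4)·-0.125) / (12) = 0.896
Iteration 2:
  α = (-1 - (-1)·0.917 - (3)·-0.125 - (-1)·0.896) / (6) = 0.198
  β = (9 - (1)·0.198 - (-4)·-0.125 - (-2)·0.896) / (10) = 1.009
  γ = (2 - (-3)·0.198 - (3)·1.009 - (-2)·0.896) / (10) = 0.136
  δ = (11 - (-4)·0.198 - (-1)·1.009 - (-4)·0.136) / (12) = 1.112
Residual b − A·x = (-0.475, 1.480, 0.431, 0.001); ∞-norm = 1.480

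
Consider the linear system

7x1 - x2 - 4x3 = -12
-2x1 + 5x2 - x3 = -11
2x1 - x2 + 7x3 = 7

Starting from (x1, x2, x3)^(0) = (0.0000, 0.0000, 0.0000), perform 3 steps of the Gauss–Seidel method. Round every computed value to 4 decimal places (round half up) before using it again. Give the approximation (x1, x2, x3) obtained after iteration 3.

Iteration 1:
  x1 = (-12 - (-1)·0.0000 - (-4)·0.0000) / (7) = -1.7143
  x2 = (-11 - (-2)·-1.7143 - (-1)·0.0000) / (5) = -2.8857
  x3 = (7 - (2)·-1.7143 - (-1)·-2.8857) / (7) = 1.0776
Iteration 2:
  x1 = (-12 - (-1)·-2.8857 - (-4)·1.0776) / (7) = -1.5108
  x2 = (-11 - (-2)·-1.5108 - (-1)·1.0776) / (5) = -2.5888
  x3 = (7 - (2)·-1.5108 - (-1)·-2.5888) / (7) = 1.0618
Iteration 3:
  x1 = (-12 - (-1)·-2.5888 - (-4)·1.0618) / (7) = -1.4774
  x2 = (-11 - (-2)·-1.4774 - (-1)·1.0618) / (5) = -2.5786
  x3 = (7 - (2)·-1.4774 - (-1)·-2.5786) / (7) = 1.0537

(-1.4774, -2.5786, 1.0537)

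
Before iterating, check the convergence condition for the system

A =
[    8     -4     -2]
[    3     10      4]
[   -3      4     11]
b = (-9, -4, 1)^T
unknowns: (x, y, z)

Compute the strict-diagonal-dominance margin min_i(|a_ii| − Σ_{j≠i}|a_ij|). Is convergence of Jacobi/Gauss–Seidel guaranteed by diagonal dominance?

row 1: |8| − (4+2) = 2
row 2: |10| − (3+4) = 3
row 3: |11| − (3+4) = 4
minimum over rows = 2 → strictly diagonally dominant (convergence guaranteed)

2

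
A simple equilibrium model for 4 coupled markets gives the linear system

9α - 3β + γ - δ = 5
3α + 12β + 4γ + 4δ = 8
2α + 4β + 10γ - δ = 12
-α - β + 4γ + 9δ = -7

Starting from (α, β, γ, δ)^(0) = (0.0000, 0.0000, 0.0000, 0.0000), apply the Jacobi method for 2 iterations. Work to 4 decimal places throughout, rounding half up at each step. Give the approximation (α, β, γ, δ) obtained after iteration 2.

(0.5580, 0.3870, 0.7444, -1.1753)

Iteration 1:
  α = (5 - (-3)·0.0000 - (1)·0.0000 - (-1)·0.0000) / (9) = 0.5556
  β = (8 - (3)·0.0000 - (4)·0.0000 - (4)·0.0000) / (12) = 0.6667
  γ = (12 - (2)·0.0000 - (4)·0.0000 - (-1)·0.0000) / (10) = 1.2000
  δ = (-7 - (-1)·0.0000 - (-1)·0.0000 - (4)·0.0000) / (9) = -0.7778
Iteration 2:
  α = (5 - (-3)·0.6667 - (1)·1.2000 - (-1)·-0.7778) / (9) = 0.5580
  β = (8 - (3)·0.5556 - (4)·1.2000 - (4)·-0.7778) / (12) = 0.3870
  γ = (12 - (2)·0.5556 - (4)·0.6667 - (-1)·-0.7778) / (10) = 0.7444
  δ = (-7 - (-1)·0.5556 - (-1)·0.6667 - (4)·1.2000) / (9) = -1.1753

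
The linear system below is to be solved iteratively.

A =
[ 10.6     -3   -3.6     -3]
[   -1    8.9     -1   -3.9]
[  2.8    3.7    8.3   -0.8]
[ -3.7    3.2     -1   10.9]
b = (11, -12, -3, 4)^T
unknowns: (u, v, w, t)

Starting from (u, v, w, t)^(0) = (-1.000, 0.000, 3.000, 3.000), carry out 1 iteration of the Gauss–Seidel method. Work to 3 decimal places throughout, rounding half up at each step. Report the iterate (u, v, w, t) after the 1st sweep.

Iteration 1:
  u = (11 - (-3)·0.000 - (-3.6)·3.000 - (-3)·3.000) / (10.6) = 2.906
  v = (-12 - (-1)·2.906 - (-1)·3.000 - (-3.9)·3.000) / (8.9) = 0.630
  w = (-3 - (2.8)·2.906 - (3.7)·0.630 - (-0.8)·3.000) / (8.3) = -1.333
  t = (4 - (-3.7)·2.906 - (3.2)·0.630 - (-1)·-1.333) / (10.9) = 1.046

(2.906, 0.630, -1.333, 1.046)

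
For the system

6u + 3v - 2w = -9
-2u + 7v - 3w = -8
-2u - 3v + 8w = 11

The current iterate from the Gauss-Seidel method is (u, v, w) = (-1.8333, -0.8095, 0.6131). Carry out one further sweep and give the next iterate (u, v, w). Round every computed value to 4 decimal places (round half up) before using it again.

(-0.8909, -1.1346, 0.7268)

One sweep:
  u = (-9 - (3)·-0.8095 - (-2)·0.6131) / (6) = -0.8909
  v = (-8 - (-2)·-0.8909 - (-3)·0.6131) / (7) = -1.1346
  w = (11 - (-2)·-0.8909 - (-3)·-1.1346) / (8) = 0.7268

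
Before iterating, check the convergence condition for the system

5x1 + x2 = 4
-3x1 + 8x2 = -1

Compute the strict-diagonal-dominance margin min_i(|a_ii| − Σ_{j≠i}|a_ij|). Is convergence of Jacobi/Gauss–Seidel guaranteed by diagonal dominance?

row 1: |5| − (1) = 4
row 2: |8| − (3) = 5
minimum over rows = 4 → strictly diagonally dominant (convergence guaranteed)

4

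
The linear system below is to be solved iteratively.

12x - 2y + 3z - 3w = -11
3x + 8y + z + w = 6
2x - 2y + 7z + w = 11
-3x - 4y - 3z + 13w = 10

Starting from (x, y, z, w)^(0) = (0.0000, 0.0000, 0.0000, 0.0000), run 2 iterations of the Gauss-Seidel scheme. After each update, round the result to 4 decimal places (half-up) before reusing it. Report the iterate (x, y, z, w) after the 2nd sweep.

Iteration 1:
  x = (-11 - (-2)·0.0000 - (3)·0.0000 - (-3)·0.0000) / (12) = -0.9167
  y = (6 - (3)·-0.9167 - (1)·0.0000 - (1)·0.0000) / (8) = 1.0938
  z = (11 - (2)·-0.9167 - (-2)·1.0938 - (1)·0.0000) / (7) = 2.1459
  w = (10 - (-3)·-0.9167 - (-4)·1.0938 - (-3)·2.1459) / (13) = 1.3894
Iteration 2:
  x = (-11 - (-2)·1.0938 - (3)·2.1459 - (-3)·1.3894) / (12) = -0.9235
  y = (6 - (3)·-0.9235 - (1)·2.1459 - (1)·1.3894) / (8) = 0.6544
  z = (11 - (2)·-0.9235 - (-2)·0.6544 - (1)·1.3894) / (7) = 1.8238
  w = (10 - (-3)·-0.9235 - (-4)·0.6544 - (-3)·1.8238) / (13) = 1.1783

(-0.9235, 0.6544, 1.8238, 1.1783)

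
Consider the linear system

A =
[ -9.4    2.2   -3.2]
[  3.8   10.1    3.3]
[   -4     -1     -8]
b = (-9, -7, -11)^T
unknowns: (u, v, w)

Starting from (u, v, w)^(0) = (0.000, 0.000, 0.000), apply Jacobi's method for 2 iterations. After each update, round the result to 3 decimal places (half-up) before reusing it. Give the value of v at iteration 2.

-1.502

Iteration 1:
  u = (-9 - (2.2)·0.000 - (-3.2)·0.000) / (-9.4) = 0.957
  v = (-7 - (3.8)·0.000 - (3.3)·0.000) / (10.1) = -0.693
  w = (-11 - (-4)·0.000 - (-1)·0.000) / (-8) = 1.375
Iteration 2:
  u = (-9 - (2.2)·-0.693 - (-3.2)·1.375) / (-9.4) = 0.327
  v = (-7 - (3.8)·0.957 - (3.3)·1.375) / (10.1) = -1.502
  w = (-11 - (-4)·0.957 - (-1)·-0.693) / (-8) = 0.983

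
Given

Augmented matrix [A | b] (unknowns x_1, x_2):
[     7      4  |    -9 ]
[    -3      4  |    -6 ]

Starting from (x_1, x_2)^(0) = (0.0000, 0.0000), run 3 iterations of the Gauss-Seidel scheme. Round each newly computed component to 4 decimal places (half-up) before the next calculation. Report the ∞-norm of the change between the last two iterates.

0.6036

Iteration 1:
  x_1 = (-9 - (4)·0.0000) / (7) = -1.2857
  x_2 = (-6 - (-3)·-1.2857) / (4) = -2.4643
Iteration 2:
  x_1 = (-9 - (4)·-2.4643) / (7) = 0.1225
  x_2 = (-6 - (-3)·0.1225) / (4) = -1.4081
Iteration 3:
  x_1 = (-9 - (4)·-1.4081) / (7) = -0.4811
  x_2 = (-6 - (-3)·-0.4811) / (4) = -1.8608
Change: (-0.6036, -0.4527) → max |·| = 0.6036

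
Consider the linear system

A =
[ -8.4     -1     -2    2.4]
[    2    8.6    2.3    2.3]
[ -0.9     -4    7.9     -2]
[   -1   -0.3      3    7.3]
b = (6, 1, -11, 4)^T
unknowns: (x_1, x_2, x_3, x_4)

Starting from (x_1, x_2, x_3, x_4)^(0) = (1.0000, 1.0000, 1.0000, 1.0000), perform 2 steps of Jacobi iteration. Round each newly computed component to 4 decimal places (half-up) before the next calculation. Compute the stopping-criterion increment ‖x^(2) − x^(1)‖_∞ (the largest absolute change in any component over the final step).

Iteration 1:
  x_1 = (6 - (-1)·1.0000 - (-2)·1.0000 - (2.4)·1.0000) / (-8.4) = -0.7857
  x_2 = (1 - (2)·1.0000 - (2.3)·1.0000 - (2.3)·1.0000) / (8.6) = -0.6512
  x_3 = (-11 - (-0.9)·1.0000 - (-4)·1.0000 - (-2)·1.0000) / (7.9) = -0.5190
  x_4 = (4 - (-1)·1.0000 - (-0.3)·1.0000 - (3)·1.0000) / (7.3) = 0.3151
Iteration 2:
  x_1 = (6 - (-1)·-0.6512 - (-2)·-0.5190 - (2.4)·0.3151) / (-8.4) = -0.4232
  x_2 = (1 - (2)·-0.7857 - (2.3)·-0.5190 - (2.3)·0.3151) / (8.6) = 0.3535
  x_3 = (-11 - (-0.9)·-0.7857 - (-4)·-0.6512 - (-2)·0.3151) / (7.9) = -1.7319
  x_4 = (4 - (-1)·-0.7857 - (-0.3)·-0.6512 - (3)·-0.5190) / (7.3) = 0.6268
Change: (0.3625, 1.0047, -1.2129, 0.3117) → max |·| = 1.2129

1.2129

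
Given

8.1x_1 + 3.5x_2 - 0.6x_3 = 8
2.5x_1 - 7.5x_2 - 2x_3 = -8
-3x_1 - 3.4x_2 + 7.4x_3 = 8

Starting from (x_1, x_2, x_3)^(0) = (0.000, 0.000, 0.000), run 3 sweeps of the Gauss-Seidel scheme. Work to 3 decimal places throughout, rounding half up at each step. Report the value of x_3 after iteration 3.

1.827

Iteration 1:
  x_1 = (8 - (3.5)·0.000 - (-0.6)·0.000) / (8.1) = 0.988
  x_2 = (-8 - (2.5)·0.988 - (-2)·0.000) / (-7.5) = 1.396
  x_3 = (8 - (-3)·0.988 - (-3.4)·1.396) / (7.4) = 2.123
Iteration 2:
  x_1 = (8 - (3.5)·1.396 - (-0.6)·2.123) / (8.1) = 0.542
  x_2 = (-8 - (2.5)·0.542 - (-2)·2.123) / (-7.5) = 0.681
  x_3 = (8 - (-3)·0.542 - (-3.4)·0.681) / (7.4) = 1.614
Iteration 3:
  x_1 = (8 - (3.5)·0.681 - (-0.6)·1.614) / (8.1) = 0.813
  x_2 = (-8 - (2.5)·0.813 - (-2)·1.614) / (-7.5) = 0.907
  x_3 = (8 - (-3)·0.813 - (-3.4)·0.907) / (7.4) = 1.827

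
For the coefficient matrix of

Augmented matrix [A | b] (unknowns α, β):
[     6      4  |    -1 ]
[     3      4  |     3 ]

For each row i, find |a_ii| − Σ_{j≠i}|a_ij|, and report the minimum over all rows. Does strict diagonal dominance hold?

row 1: |6| − (4) = 2
row 2: |4| − (3) = 1
minimum over rows = 1 → strictly diagonally dominant (convergence guaranteed)

1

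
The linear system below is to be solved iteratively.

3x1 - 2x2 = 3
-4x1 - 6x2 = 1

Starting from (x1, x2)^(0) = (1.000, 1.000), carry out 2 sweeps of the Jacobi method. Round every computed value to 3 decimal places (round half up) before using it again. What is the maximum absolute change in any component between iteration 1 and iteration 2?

1.222

Iteration 1:
  x1 = (3 - (-2)·1.000) / (3) = 1.667
  x2 = (1 - (-4)·1.000) / (-6) = -0.833
Iteration 2:
  x1 = (3 - (-2)·-0.833) / (3) = 0.445
  x2 = (1 - (-4)·1.667) / (-6) = -1.278
Change: (-1.222, -0.445) → max |·| = 1.222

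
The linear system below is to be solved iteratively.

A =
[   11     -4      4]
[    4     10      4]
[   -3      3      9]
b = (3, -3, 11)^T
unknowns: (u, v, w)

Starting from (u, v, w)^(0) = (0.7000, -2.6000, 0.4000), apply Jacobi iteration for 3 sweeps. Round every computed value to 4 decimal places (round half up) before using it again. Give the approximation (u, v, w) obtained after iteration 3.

Iteration 1:
  u = (3 - (-4)·-2.6000 - (4)·0.4000) / (11) = -0.8182
  v = (-3 - (4)·0.7000 - (4)·0.4000) / (10) = -0.7400
  w = (11 - (-3)·0.7000 - (3)·-2.6000) / (9) = 2.3222
Iteration 2:
  u = (3 - (-4)·-0.7400 - (4)·2.3222) / (11) = -0.8408
  v = (-3 - (4)·-0.8182 - (4)·2.3222) / (10) = -0.9016
  w = (11 - (-3)·-0.8182 - (3)·-0.7400) / (9) = 1.1962
Iteration 3:
  u = (3 - (-4)·-0.9016 - (4)·1.1962) / (11) = -0.4901
  v = (-3 - (4)·-0.8408 - (4)·1.1962) / (10) = -0.4422
  w = (11 - (-3)·-0.8408 - (3)·-0.9016) / (9) = 1.2425

(-0.4901, -0.4422, 1.2425)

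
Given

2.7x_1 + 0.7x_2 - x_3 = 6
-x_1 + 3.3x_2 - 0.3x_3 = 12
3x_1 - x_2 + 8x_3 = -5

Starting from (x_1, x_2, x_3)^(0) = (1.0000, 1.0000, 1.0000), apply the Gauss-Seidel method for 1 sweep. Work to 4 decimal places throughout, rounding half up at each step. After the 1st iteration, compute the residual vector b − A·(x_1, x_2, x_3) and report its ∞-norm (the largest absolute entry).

Iteration 1:
  x_1 = (6 - (0.7)·1.0000 - (-1)·1.0000) / (2.7) = 2.3333
  x_2 = (12 - (-1)·2.3333 - (-0.3)·1.0000) / (3.3) = 4.4343
  x_3 = (-5 - (3)·2.3333 - (-1)·4.4343) / (8) = -0.9457
Residual b − A·x = (-4.3496, -0.5836, 0.0000); ∞-norm = 4.3496

4.3496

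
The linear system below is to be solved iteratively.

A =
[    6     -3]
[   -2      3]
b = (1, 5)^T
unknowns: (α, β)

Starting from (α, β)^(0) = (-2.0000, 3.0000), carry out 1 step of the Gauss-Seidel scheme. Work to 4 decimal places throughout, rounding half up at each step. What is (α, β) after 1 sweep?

Iteration 1:
  α = (1 - (-3)·3.0000) / (6) = 1.6667
  β = (5 - (-2)·1.6667) / (3) = 2.7778

(1.6667, 2.7778)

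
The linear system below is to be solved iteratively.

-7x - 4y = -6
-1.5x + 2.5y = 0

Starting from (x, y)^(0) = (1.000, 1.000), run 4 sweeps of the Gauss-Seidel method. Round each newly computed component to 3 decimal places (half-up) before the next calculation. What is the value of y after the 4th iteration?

0.392

Iteration 1:
  x = (-6 - (-4)·1.000) / (-7) = 0.286
  y = (0 - (-1.5)·0.286) / (2.5) = 0.172
Iteration 2:
  x = (-6 - (-4)·0.172) / (-7) = 0.759
  y = (0 - (-1.5)·0.759) / (2.5) = 0.455
Iteration 3:
  x = (-6 - (-4)·0.455) / (-7) = 0.597
  y = (0 - (-1.5)·0.597) / (2.5) = 0.358
Iteration 4:
  x = (-6 - (-4)·0.358) / (-7) = 0.653
  y = (0 - (-1.5)·0.653) / (2.5) = 0.392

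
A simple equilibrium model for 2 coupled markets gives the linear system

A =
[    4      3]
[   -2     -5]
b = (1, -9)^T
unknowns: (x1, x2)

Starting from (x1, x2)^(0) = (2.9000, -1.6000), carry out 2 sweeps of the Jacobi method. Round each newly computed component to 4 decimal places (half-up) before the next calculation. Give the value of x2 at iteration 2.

1.2200

Iteration 1:
  x1 = (1 - (3)·-1.6000) / (4) = 1.4500
  x2 = (-9 - (-2)·2.9000) / (-5) = 0.6400
Iteration 2:
  x1 = (1 - (3)·0.6400) / (4) = -0.2300
  x2 = (-9 - (-2)·1.4500) / (-5) = 1.2200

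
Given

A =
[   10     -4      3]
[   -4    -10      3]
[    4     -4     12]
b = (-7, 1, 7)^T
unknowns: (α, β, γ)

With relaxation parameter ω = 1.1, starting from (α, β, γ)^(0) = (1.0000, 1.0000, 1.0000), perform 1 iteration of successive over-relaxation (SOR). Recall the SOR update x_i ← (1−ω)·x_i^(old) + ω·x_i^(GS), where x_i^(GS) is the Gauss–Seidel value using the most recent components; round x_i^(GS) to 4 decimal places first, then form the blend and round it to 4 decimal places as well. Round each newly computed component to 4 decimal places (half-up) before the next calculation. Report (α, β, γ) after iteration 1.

Iteration 1:
  α: GS value = (-7 - (-4)·1.0000 - (3)·1.0000) / (10) = -0.6000;  α ← (1−ω)·1.0000 + ω·-0.6000 = -0.7600
  β: GS value = (1 - (-4)·-0.7600 - (3)·1.0000) / (-10) = 0.5040;  β ← (1−ω)·1.0000 + ω·0.5040 = 0.4544
  γ: GS value = (7 - (4)·-0.7600 - (-4)·0.4544) / (12) = 0.9881;  γ ← (1−ω)·1.0000 + ω·0.9881 = 0.9869

(-0.7600, 0.4544, 0.9869)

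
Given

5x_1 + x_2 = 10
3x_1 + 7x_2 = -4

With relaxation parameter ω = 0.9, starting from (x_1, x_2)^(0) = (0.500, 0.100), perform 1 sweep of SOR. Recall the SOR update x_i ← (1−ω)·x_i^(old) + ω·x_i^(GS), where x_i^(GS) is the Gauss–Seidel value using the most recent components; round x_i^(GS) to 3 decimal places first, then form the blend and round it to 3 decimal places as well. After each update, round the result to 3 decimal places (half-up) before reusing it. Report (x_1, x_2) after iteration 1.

Iteration 1:
  x_1: GS value = (10 - (1)·0.100) / (5) = 1.980;  x_1 ← (1−ω)·0.500 + ω·1.980 = 1.832
  x_2: GS value = (-4 - (3)·1.832) / (7) = -1.357;  x_2 ← (1−ω)·0.100 + ω·-1.357 = -1.211

(1.832, -1.211)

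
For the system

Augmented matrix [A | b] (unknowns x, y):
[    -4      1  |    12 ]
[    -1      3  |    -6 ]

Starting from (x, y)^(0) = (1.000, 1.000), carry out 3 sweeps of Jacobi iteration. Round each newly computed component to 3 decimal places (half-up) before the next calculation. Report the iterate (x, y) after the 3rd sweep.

(-3.729, -3.139)

Iteration 1:
  x = (12 - (1)·1.000) / (-4) = -2.750
  y = (-6 - (-1)·1.000) / (3) = -1.667
Iteration 2:
  x = (12 - (1)·-1.667) / (-4) = -3.417
  y = (-6 - (-1)·-2.750) / (3) = -2.917
Iteration 3:
  x = (12 - (1)·-2.917) / (-4) = -3.729
  y = (-6 - (-1)·-3.417) / (3) = -3.139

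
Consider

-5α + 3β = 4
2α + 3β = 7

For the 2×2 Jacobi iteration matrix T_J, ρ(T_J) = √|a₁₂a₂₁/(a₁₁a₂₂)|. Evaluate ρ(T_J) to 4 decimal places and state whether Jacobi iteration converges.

a₁₂a₂₁/(a₁₁a₂₂) = (3)·(2) / ((-5)·(3)) = -0.400000
ρ = √|-0.400000| = √0.400000 = 0.6325
ρ < 1, so Jacobi converges

0.6325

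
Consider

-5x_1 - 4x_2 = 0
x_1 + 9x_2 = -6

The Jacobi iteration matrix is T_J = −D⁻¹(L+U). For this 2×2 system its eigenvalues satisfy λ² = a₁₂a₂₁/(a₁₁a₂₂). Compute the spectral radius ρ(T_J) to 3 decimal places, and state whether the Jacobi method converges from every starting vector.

0.298

a₁₂a₂₁/(a₁₁a₂₂) = (-4)·(1) / ((-5)·(9)) = 0.088889
ρ = √|0.088889| = √0.088889 = 0.298
ρ < 1, so Jacobi converges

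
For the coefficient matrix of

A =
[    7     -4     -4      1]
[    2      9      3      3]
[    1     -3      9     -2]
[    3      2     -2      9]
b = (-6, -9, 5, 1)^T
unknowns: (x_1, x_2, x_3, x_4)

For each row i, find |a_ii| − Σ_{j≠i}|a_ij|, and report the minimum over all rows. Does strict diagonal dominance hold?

-2

row 1: |7| − (4+4+1) = -2
row 2: |9| − (2+3+3) = 1
row 3: |9| − (1+3+2) = 3
row 4: |9| − (3+2+2) = 2
minimum over rows = -2 → not strictly diagonally dominant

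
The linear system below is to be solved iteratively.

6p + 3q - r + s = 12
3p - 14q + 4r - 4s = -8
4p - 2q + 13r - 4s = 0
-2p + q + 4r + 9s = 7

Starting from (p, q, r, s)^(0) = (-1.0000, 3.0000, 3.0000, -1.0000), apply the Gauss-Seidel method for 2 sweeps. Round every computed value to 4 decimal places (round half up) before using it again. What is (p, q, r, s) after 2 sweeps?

(0.7936, 0.3571, 0.1125, 0.8645)

Iteration 1:
  p = (12 - (3)·3.0000 - (-1)·3.0000 - (1)·-1.0000) / (6) = 1.1667
  q = (-8 - (3)·1.1667 - (4)·3.0000 - (-4)·-1.0000) / (-14) = 1.9643
  r = (0 - (4)·1.1667 - (-2)·1.9643 - (-4)·-1.0000) / (13) = -0.3645
  s = (7 - (-2)·1.1667 - (1)·1.9643 - (4)·-0.3645) / (9) = 0.9808
Iteration 2:
  p = (12 - (3)·1.9643 - (-1)·-0.3645 - (1)·0.9808) / (6) = 0.7936
  q = (-8 - (3)·0.7936 - (4)·-0.3645 - (-4)·0.9808) / (-14) = 0.3571
  r = (0 - (4)·0.7936 - (-2)·0.3571 - (-4)·0.9808) / (13) = 0.1125
  s = (7 - (-2)·0.7936 - (1)·0.3571 - (4)·0.1125) / (9) = 0.8645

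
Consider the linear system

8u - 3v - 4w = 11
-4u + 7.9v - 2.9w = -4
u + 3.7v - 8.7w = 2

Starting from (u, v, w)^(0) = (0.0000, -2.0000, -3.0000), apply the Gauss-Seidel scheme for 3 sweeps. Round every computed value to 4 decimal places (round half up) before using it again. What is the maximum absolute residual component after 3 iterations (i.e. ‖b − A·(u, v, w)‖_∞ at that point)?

Iteration 1:
  u = (11 - (-3)·-2.0000 - (-4)·-3.0000) / (8) = -0.8750
  v = (-4 - (-4)·-0.8750 - (-2.9)·-3.0000) / (7.9) = -2.0506
  w = (2 - (1)·-0.8750 - (3.7)·-2.0506) / (-8.7) = -1.2026
Iteration 2:
  u = (11 - (-3)·-2.0506 - (-4)·-1.2026) / (8) = 0.0047
  v = (-4 - (-4)·0.0047 - (-2.9)·-1.2026) / (7.9) = -0.9454
  w = (2 - (1)·0.0047 - (3.7)·-0.9454) / (-8.7) = -0.6314
Iteration 3:
  u = (11 - (-3)·-0.9454 - (-4)·-0.6314) / (8) = 0.7048
  v = (-4 - (-4)·0.7048 - (-2.9)·-0.6314) / (7.9) = -0.3812
  w = (2 - (1)·0.7048 - (3.7)·-0.3812) / (-8.7) = -0.3110
Residual b − A·x = (2.9740, 0.9288, -0.0001); ∞-norm = 2.9740

2.9740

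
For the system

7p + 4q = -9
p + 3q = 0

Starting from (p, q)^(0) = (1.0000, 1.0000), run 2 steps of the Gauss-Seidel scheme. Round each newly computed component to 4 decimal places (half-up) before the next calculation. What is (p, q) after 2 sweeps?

(-1.6394, 0.5465)

Iteration 1:
  p = (-9 - (4)·1.0000) / (7) = -1.8571
  q = (0 - (1)·-1.8571) / (3) = 0.6190
Iteration 2:
  p = (-9 - (4)·0.6190) / (7) = -1.6394
  q = (0 - (1)·-1.6394) / (3) = 0.5465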